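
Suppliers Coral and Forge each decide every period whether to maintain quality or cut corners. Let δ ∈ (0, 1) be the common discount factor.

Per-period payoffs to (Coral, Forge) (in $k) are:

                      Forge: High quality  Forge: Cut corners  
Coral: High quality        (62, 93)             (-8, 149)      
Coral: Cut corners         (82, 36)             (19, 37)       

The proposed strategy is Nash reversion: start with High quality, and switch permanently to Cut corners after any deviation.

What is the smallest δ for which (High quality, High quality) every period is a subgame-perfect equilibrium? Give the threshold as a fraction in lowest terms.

1/2

Coral: cooperation gives 62 each period; deviation gives 82 once then 19 forever.
  62/(1−δ) ≥ 82 + 19δ/(1−δ) ⇒ δ ≥ 20/63.
Forge: cooperation gives 93 each period; deviation gives 149 once then 37 forever.
  δ ≥ 56/112 = 1/2.
Both must hold, so the binding constraint is Forge's: δ ≥ 1/2.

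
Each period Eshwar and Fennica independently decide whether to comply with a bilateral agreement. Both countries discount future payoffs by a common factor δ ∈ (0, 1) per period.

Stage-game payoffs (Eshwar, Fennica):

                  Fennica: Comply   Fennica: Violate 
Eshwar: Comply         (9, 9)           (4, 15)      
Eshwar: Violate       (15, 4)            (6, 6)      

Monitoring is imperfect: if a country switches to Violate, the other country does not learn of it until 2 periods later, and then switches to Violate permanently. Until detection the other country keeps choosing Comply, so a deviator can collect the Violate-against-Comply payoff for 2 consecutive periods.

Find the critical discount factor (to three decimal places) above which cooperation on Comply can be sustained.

A deviator earns 15 for 2 periods, then 6 forever; cooperating earns 9 forever. Multiplying the IC by (1−δ):
9 ≥ 15(1−δ^2) + 6δ^2, so 9·δ^2 ≥ 6 and δ^2 ≥ 2/3.
δ ≥ (2/3)^(1/2) ≈ 0.816.

0.816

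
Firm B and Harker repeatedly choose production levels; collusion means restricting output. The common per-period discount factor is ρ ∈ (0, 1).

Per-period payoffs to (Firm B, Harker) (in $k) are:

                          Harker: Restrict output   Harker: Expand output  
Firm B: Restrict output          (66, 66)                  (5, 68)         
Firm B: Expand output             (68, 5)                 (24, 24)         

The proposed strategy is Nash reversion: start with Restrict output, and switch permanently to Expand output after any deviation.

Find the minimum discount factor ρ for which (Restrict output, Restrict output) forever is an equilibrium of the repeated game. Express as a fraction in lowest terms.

1/22

66/(1−ρ) ≥ 68 + 24ρ/(1−ρ)
66 ≥ 68 − 44ρ
ρ ≥ 2/44 = 1/22.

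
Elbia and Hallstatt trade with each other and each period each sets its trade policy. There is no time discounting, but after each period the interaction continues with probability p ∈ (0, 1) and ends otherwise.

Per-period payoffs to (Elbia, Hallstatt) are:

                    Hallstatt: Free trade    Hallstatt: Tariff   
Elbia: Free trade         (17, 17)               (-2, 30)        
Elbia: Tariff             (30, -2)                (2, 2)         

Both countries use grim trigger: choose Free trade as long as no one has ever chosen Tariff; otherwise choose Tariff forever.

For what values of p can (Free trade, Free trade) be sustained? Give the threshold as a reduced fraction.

13/28

Expected cooperation value is 17 + p·17 + p²·17 + … = 17/(1−p); deviation gives 30 + p·2/(1−p).
17 ≥ 30(1−p) + 2p ⇒ 28p ≥ 13 ⇒ p ≥ 13/28.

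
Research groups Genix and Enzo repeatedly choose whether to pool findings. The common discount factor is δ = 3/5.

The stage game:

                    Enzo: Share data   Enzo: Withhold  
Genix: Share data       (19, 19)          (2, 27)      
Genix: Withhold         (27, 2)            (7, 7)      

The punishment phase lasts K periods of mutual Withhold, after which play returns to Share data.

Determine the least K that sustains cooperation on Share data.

2

Need Σ_{k=1}^{K} δ^k ≥ (27−19)/(19−7) = 0.6667 at δ = 3/5.
At K = 1 the sum is 0.6000 < 0.6667; at K = 2 it is 0.9600 ≥ 0.6667.
So the minimum punishment length is K = 2.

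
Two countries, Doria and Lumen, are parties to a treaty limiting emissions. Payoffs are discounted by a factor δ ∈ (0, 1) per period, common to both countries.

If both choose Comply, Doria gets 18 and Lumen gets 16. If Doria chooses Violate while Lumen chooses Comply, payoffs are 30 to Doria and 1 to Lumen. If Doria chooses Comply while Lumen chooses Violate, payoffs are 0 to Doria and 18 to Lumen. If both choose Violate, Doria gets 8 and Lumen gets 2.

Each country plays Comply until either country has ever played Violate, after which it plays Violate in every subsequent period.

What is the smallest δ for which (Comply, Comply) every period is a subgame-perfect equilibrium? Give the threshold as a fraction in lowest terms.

6/11

For Doria: deviation gain 30−18 = 12, per-period punishment loss 18−8 = 10. IC gives δ ≥ 12/22 = 6/11.
For Lumen: gain 2, loss 14 per period, so δ ≥ 2/16 = 1/8.
The tighter constraint is Doria's, so cooperation needs δ ≥ 6/11.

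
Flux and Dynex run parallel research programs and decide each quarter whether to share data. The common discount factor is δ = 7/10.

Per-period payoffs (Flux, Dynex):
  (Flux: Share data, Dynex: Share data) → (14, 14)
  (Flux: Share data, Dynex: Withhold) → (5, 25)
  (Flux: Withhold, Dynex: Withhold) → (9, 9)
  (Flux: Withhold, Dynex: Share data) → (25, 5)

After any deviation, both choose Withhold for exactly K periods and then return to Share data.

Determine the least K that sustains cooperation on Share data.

9

IC: δ(1−δ^K)/(1−δ) ≥ (25−14)/(14−9) = 11/5.
With δ = 7/10: need 1 − δ^K ≥ 11/5·(1−7/10)/(7/10), i.e. δ^K ≤ 0.0571.
Since (7/10)^8 = 0.0576 and (7/10)^9 = 0.0404, the smallest such K is 9.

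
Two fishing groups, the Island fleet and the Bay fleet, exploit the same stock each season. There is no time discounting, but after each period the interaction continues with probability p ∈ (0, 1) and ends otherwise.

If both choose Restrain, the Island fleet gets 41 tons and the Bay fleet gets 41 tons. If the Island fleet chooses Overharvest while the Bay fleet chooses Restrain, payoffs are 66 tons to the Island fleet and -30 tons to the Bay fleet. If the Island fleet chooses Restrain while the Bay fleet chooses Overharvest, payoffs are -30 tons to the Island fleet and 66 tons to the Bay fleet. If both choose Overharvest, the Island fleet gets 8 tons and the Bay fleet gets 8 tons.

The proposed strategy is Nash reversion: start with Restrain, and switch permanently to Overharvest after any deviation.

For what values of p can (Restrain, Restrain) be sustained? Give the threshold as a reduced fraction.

25/58

With no time discounting, the continuation probability p plays the role of the discount factor.
Grim-trigger IC: 41/(1−p) ≥ 66 + 8p/(1−p) ⇒ p ≥ (66−41)/(66−8) = 25/58.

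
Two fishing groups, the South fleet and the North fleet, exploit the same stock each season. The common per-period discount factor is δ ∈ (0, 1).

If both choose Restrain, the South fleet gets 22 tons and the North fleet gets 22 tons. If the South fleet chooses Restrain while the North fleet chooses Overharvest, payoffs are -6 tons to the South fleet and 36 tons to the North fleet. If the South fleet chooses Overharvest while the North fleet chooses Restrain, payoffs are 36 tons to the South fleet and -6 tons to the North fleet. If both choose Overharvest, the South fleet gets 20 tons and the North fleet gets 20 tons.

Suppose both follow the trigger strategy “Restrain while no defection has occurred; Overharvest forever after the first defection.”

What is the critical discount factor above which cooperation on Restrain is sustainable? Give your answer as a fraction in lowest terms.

One-period gain from deviating is 36 − 22 = 14. The loss is 22 − 20 = 2 in every subsequent period, with present value 2·δ/(1−δ).
Deviation is unprofitable when 2·δ/(1−δ) ≥ 14, i.e. δ/(1−δ) ≥ 7.
Equivalently δ ≥ 14/(14+2) = 7/8.

7/8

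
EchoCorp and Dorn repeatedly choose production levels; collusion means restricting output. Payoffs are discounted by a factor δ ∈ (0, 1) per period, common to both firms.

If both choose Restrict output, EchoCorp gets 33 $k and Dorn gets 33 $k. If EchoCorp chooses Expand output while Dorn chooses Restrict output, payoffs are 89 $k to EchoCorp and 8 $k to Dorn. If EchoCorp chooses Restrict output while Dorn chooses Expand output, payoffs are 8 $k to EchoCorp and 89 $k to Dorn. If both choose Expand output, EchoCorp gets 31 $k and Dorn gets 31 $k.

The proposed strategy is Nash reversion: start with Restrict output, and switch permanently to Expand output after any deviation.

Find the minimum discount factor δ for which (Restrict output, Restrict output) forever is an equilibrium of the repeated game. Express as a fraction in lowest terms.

One-period gain from deviating is 89 − 33 = 56. The loss is 33 − 31 = 2 in every subsequent period, with present value 2·δ/(1−δ).
Deviation is unprofitable when 2·δ/(1−δ) ≥ 56, i.e. δ/(1−δ) ≥ 28.
Equivalently δ ≥ 56/(56+2) = 28/29.

28/29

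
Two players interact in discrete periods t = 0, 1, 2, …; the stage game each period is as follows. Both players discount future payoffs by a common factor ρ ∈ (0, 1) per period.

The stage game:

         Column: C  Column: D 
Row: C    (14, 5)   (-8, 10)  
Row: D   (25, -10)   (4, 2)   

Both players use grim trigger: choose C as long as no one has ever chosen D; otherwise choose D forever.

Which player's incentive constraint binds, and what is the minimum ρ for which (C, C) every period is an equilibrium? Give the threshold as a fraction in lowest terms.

Column; ρ ≥ 5/8

Row's threshold: (25−14)/(25−4) = 11/21.
Column's threshold: (10−5)/(10−2) = 5/8.
11/21 < 5/8, so Column binds and ρ* = 5/8.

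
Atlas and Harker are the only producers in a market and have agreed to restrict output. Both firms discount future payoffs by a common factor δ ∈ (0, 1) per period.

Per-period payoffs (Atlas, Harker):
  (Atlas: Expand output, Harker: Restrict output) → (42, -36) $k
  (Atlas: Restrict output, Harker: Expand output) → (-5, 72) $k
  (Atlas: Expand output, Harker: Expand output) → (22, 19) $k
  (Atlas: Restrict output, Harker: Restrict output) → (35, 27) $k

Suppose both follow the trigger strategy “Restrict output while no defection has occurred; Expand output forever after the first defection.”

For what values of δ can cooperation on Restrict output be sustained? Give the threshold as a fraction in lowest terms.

45/53

Atlas's threshold: (42−35)/(42−22) = 7/20.
Harker's threshold: (72−27)/(72−19) = 45/53.
7/20 < 45/53, so Harker binds and δ* = 45/53.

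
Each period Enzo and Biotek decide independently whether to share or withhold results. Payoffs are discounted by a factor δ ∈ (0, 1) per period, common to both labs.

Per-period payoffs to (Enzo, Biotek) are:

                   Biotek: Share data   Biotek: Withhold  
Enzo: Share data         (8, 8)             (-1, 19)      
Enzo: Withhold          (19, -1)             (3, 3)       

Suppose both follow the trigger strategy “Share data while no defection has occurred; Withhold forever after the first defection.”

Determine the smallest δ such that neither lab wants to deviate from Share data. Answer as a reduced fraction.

8/(1−δ) ≥ 19 + 3δ/(1−δ)
8 ≥ 19 − 16δ
δ ≥ 11/16.

11/16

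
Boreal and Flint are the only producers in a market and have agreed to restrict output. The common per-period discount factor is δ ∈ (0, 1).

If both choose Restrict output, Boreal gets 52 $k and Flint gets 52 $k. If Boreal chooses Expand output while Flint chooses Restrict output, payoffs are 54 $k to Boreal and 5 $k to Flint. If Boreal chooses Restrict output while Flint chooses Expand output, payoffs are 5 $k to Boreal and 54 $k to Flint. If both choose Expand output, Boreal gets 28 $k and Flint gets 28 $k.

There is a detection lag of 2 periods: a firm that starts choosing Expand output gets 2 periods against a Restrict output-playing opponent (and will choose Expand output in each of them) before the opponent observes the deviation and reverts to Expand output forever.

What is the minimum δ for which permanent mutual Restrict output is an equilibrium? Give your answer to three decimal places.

The best deviation is to choose Expand output for all 2 undetected periods, earning 54 each, then 28 forever once detected.
Deviation value: 54(1−δ^2)/(1−δ) + 28δ^2/(1−δ); cooperation value: 52/(1−δ).
IC: 52 ≥ 54(1−δ^2) + 28δ^2 = 54 − 26δ^2.
So δ^2 ≥ 2/26 = 1/13, giving δ ≥ (1/13)^(1/2) ≈ 0.277.

0.277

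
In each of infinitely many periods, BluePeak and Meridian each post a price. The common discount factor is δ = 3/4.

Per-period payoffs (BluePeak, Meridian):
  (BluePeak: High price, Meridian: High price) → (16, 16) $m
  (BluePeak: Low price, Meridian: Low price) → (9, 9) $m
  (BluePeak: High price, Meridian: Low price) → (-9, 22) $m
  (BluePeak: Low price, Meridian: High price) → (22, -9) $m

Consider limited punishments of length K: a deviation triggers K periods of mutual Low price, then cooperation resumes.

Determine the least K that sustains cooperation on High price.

2

No profitable deviation requires (16−9)(δ+…+δ^K) ≥ 22−16, i.e. δ+…+δ^K ≥ 6/7 ≈ 0.8571.
With δ = 3/4, the partial sums are K=1: 0.7500, K=2: 1.3125.
K = 2 is the first length at which the sum reaches 0.8571.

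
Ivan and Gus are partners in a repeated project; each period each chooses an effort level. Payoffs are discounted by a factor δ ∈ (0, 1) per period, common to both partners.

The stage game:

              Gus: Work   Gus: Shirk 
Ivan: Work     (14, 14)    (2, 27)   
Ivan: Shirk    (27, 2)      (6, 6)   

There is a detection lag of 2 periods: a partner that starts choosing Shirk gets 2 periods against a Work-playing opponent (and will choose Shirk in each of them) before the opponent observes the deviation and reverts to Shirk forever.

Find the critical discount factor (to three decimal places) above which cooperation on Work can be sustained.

0.787

A deviator earns 27 for 2 periods, then 6 forever; cooperating earns 14 forever. Multiplying the IC by (1−δ):
14 ≥ 27(1−δ^2) + 6δ^2, so 21·δ^2 ≥ 13 and δ^2 ≥ 13/21.
δ ≥ (13/21)^(1/2) ≈ 0.787.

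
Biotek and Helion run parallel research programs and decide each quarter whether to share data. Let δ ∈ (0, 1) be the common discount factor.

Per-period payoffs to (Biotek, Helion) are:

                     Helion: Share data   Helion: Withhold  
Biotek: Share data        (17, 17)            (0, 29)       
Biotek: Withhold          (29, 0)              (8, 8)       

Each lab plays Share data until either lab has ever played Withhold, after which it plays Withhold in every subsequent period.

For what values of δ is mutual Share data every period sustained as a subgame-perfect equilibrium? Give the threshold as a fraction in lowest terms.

One-period gain from deviating is 29 − 17 = 12. The loss is 17 − 8 = 9 in every subsequent period, with present value 9·δ/(1−δ).
Deviation is unprofitable when 9·δ/(1−δ) ≥ 12, i.e. δ/(1−δ) ≥ 4/3.
Equivalently δ ≥ 12/(12+9) = 4/7.

4/7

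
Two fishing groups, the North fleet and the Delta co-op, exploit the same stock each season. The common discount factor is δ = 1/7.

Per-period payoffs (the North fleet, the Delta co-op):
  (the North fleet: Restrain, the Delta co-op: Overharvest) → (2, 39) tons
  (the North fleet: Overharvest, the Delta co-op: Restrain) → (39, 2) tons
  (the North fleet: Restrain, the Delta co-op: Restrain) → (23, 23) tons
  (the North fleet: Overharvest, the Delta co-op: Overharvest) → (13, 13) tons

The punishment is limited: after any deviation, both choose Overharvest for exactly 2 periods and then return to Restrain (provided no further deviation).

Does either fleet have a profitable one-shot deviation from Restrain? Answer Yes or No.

Yes

A one-shot deviation gives 39 now, then 13 for 2 periods, then back to 23.
Gain from deviating: (39−23) today; loss: (23−13) in each of the next 2 periods.
No-deviation condition: (23−13)(δ+…+δ^2) ≥ 39−23, i.e. δ+…+δ^2 ≥ 8/5.
At δ = 1/7: δ+…+δ^2 = 0.1633 < 1.6000.
So cooperation is not sustainable.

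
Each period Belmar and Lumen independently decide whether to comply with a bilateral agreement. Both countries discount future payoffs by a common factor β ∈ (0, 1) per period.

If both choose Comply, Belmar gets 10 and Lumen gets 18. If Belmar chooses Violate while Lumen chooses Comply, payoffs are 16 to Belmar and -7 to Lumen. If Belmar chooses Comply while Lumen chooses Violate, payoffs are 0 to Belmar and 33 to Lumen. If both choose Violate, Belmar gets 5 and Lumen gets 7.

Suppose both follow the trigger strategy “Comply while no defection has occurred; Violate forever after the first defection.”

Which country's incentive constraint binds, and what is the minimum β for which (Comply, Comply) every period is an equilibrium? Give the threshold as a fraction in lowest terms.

Lumen; β ≥ 15/26

For Belmar: deviation gain 16−10 = 6, per-period punishment loss 10−5 = 5. IC gives β ≥ 6/11.
For Lumen: gain 15, loss 11 per period, so β ≥ 15/26.
The tighter constraint is Lumen's, so cooperation needs β ≥ 15/26.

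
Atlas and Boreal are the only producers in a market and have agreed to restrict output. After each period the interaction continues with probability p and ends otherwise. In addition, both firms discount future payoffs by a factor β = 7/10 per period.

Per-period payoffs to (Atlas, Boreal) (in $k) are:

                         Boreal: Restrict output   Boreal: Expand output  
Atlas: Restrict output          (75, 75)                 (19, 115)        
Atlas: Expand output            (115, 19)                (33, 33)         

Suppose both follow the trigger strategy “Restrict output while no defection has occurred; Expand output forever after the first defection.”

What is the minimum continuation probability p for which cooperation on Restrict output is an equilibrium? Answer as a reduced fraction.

200/287

With continuation probability p and discount β, the effective per-period discount factor is βp.
Grim-trigger IC: βp ≥ (115−75)/(115−33) = 20/41.
So p ≥ (20/41)/(7/10) = 200/287.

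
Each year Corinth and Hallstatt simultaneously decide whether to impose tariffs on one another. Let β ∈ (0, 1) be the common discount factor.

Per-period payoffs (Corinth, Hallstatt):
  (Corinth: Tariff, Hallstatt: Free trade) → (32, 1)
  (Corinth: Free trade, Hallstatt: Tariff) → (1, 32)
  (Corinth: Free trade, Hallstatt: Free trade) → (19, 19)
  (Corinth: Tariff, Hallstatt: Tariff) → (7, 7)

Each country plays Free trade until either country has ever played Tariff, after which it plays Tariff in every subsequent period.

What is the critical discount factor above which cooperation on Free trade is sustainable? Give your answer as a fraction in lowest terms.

19/(1−β) ≥ 32 + 7β/(1−β)
19 ≥ 32 − 25β
β ≥ 13/25.

13/25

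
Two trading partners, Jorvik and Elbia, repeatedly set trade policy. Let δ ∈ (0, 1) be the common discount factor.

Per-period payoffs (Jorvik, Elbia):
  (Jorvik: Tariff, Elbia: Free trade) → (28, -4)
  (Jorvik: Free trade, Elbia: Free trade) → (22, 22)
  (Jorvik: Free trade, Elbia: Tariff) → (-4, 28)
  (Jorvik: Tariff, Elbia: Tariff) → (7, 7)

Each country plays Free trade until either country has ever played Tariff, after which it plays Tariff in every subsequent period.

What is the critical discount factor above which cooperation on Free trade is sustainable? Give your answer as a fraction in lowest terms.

Cooperation forever yields 22 each period: 22/(1−δ).
Deviating yields 28 once, then 7 forever: 28 + 7δ/(1−δ).
No profitable deviation requires 22/(1−δ) ≥ 28 + 7δ/(1−δ).
Multiplying by (1−δ): 22 ≥ 28(1−δ) + 7δ = 28 − 21δ.
So 21δ ≥ 6, i.e. δ ≥ 6/21 = 2/7.

2/7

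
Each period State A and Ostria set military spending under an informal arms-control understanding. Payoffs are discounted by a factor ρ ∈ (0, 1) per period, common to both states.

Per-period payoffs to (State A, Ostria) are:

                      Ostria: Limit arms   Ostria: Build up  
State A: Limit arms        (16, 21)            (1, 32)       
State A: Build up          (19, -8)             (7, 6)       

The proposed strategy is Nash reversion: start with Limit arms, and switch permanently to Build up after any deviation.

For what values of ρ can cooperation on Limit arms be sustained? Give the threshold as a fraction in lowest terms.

11/26

For State A: deviation gain 19−16 = 3, per-period punishment loss 16−7 = 9. IC gives ρ ≥ 3/12 = 1/4.
For Ostria: gain 11, loss 15 per period, so ρ ≥ 11/26.
The tighter constraint is Ostria's, so cooperation needs ρ ≥ 11/26.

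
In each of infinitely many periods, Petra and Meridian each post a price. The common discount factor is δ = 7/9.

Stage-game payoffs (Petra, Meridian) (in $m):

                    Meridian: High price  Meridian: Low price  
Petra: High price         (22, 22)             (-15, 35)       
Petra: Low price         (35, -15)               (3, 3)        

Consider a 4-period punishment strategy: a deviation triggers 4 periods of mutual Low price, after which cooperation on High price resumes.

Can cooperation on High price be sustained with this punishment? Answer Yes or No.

IC: δ+…+δ^4 ≥ (35−22)/(22−3) = 13/19.
At δ = 7/9: partial sum = 2.2192 ≥ 0.6842. Cooperation sustainable.

Yes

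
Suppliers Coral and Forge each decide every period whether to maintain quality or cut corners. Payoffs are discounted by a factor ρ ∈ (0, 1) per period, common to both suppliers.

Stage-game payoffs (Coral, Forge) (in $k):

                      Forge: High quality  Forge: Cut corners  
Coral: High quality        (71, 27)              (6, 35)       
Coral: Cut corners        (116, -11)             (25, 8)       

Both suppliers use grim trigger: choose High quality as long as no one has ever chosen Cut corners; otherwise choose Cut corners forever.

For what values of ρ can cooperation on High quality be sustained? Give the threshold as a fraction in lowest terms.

Coral: cooperation gives 71 each period; deviation gives 116 once then 25 forever.
  71/(1−ρ) ≥ 116 + 25ρ/(1−ρ) ⇒ ρ ≥ 45/91.
Forge: cooperation gives 27 each period; deviation gives 35 once then 8 forever.
  ρ ≥ 8/27.
Both must hold, so the binding constraint is Coral's: ρ ≥ 45/91.

45/91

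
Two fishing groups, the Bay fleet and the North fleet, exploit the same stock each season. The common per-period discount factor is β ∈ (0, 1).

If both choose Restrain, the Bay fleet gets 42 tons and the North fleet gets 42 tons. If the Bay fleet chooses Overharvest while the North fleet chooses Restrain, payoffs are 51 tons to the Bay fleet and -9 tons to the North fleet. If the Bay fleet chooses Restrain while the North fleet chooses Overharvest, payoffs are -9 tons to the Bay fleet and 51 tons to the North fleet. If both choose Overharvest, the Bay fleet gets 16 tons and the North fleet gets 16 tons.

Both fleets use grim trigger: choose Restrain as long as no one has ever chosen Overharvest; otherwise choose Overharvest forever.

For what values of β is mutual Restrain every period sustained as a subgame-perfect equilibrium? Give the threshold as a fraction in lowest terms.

9/35

One-period gain from deviating is 51 − 42 = 9. The loss is 42 − 16 = 26 in every subsequent period, with present value 26·β/(1−β).
Deviation is unprofitable when 26·β/(1−β) ≥ 9, i.e. β/(1−β) ≥ 9/26.
Equivalently β ≥ 9/(9+26) = 9/35.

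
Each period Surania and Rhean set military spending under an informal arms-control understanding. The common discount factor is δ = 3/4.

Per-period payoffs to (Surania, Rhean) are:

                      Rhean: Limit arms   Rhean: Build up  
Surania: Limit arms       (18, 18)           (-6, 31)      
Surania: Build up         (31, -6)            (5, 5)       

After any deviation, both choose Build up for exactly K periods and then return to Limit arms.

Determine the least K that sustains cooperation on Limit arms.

No profitable deviation requires (18−5)(δ+…+δ^K) ≥ 31−18, i.e. δ+…+δ^K ≥ 1 ≈ 1.0000.
With δ = 3/4, the partial sums are K=1: 0.7500, K=2: 1.3125.
K = 2 is the first length at which the sum reaches 1.0000.

2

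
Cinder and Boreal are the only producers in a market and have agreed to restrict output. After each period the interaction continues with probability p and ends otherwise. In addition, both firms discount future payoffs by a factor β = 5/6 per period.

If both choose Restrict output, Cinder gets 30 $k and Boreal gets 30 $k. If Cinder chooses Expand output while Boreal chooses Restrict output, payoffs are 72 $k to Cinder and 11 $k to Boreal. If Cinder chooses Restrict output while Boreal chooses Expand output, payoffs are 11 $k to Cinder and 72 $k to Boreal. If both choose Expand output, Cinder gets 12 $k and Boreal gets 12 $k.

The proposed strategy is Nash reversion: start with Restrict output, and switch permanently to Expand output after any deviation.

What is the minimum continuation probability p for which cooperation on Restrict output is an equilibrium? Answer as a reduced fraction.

With continuation probability p and discount β, the effective per-period discount factor is βp.
Grim-trigger IC: βp ≥ (72−30)/(72−12) = 7/10.
So p ≥ (7/10)/(5/6) = 21/25.

21/25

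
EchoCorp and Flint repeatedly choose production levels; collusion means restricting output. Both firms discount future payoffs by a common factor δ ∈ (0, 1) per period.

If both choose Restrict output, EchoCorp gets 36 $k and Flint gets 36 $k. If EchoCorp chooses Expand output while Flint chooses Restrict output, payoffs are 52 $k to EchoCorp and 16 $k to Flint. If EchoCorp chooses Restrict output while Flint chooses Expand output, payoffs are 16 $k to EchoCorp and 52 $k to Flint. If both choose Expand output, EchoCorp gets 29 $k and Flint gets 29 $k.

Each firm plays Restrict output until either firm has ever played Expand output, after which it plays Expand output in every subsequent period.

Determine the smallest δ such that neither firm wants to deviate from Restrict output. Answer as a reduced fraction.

One-period gain from deviating is 52 − 36 = 16. The loss is 36 − 29 = 7 in every subsequent period, with present value 7·δ/(1−δ).
Deviation is unprofitable when 7·δ/(1−δ) ≥ 16, i.e. δ/(1−δ) ≥ 16/7.
Equivalently δ ≥ 16/(16+7) = 16/23.

16/23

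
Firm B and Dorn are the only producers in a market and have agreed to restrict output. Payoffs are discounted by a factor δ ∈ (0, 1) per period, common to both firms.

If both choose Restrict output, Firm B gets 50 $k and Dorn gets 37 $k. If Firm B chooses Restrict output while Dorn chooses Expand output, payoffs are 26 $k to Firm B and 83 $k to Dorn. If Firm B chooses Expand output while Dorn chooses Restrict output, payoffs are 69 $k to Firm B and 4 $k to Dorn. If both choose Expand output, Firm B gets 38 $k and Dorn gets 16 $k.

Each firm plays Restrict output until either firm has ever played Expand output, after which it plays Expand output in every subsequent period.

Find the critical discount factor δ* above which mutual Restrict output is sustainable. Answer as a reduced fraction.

For Firm B: deviation gain 69−50 = 19, per-period punishment loss 50−38 = 12. IC gives δ ≥ 19/31.
For Dorn: gain 46, loss 21 per period, so δ ≥ 46/67.
The tighter constraint is Dorn's, so cooperation needs δ ≥ 46/67.

46/67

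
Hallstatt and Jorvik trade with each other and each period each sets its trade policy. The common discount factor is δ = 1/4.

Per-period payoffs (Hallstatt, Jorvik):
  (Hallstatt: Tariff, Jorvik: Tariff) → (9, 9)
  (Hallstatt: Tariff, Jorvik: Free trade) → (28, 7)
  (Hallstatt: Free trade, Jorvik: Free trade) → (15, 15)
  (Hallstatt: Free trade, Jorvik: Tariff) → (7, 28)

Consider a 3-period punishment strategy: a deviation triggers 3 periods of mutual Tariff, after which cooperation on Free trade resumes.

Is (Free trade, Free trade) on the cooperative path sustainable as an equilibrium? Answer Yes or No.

No

A one-shot deviation gives 28 now, then 9 for 3 periods, then back to 15.
Gain from deviating: (28−15) today; loss: (15−9) in each of the next 3 periods.
No-deviation condition: (15−9)(δ+…+δ^3) ≥ 28−15, i.e. δ+…+δ^3 ≥ 13/6.
At δ = 1/4: δ+…+δ^3 = 0.3281 < 2.1667.
So cooperation is not sustainable.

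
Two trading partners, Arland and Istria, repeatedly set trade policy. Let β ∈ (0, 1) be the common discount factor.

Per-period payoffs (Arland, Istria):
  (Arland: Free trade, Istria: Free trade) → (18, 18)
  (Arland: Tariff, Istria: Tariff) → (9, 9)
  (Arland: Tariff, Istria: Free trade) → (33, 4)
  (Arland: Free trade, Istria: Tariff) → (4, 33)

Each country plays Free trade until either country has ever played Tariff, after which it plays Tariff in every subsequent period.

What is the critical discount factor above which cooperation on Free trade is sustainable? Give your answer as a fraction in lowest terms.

Under grim trigger the critical discount factor is (T−C)/(T−P) with T = 33, C = 18, P = 9.
β* = (33−18)/(33−9) = 15/24 = 5/8.

5/8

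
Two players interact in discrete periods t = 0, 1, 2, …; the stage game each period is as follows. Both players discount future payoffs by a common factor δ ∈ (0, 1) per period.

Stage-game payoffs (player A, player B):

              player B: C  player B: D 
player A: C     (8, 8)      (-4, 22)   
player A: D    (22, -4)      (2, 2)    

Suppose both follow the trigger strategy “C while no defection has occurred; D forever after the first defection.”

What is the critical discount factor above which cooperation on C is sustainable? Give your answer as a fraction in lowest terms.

7/10

8/(1−δ) ≥ 22 + 2δ/(1−δ)
8 ≥ 22 − 20δ
δ ≥ 14/20 = 7/10.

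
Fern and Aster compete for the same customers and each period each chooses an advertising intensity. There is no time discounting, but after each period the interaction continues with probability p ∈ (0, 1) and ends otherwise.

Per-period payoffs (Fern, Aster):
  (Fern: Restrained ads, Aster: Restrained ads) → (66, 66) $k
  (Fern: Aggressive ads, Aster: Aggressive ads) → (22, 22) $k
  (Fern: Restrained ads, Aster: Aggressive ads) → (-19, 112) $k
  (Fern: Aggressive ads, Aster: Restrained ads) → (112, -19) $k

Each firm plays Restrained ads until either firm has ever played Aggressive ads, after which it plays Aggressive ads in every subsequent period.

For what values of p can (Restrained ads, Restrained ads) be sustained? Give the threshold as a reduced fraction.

23/45

Expected cooperation value is 66 + p·66 + p²·66 + … = 66/(1−p); deviation gives 112 + p·22/(1−p).
66 ≥ 112(1−p) + 22p ⇒ 90p ≥ 46 ⇒ p ≥ 46/90 = 23/45.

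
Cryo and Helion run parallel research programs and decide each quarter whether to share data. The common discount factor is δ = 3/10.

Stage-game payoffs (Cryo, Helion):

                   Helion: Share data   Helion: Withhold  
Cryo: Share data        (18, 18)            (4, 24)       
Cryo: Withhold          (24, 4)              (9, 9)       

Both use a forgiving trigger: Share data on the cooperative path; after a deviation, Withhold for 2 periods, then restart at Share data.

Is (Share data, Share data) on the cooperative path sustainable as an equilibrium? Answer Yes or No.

A one-shot deviation gives 24 now, then 9 for 2 periods, then back to 18.
Gain from deviating: (24−18) today; loss: (18−9) in each of the next 2 periods.
No-deviation condition: (18−9)(δ+…+δ^2) ≥ 24−18, i.e. δ+…+δ^2 ≥ 2/3.
At δ = 3/10: δ+…+δ^2 = 0.3900 < 0.6667.
So cooperation is not sustainable.

No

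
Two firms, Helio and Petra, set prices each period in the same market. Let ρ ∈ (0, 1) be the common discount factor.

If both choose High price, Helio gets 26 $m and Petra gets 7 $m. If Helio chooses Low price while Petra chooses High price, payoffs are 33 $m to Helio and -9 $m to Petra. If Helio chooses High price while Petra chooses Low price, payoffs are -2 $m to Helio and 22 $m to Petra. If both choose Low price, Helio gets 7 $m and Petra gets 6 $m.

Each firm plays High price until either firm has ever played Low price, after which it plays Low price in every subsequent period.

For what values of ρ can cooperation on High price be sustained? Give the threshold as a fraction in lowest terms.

15/16

For Helio: deviation gain 33−26 = 7, per-period punishment loss 26−7 = 19. IC gives ρ ≥ 7/26.
For Petra: gain 15, loss 1 per period, so ρ ≥ 15/16.
The tighter constraint is Petra's, so cooperation needs ρ ≥ 15/16.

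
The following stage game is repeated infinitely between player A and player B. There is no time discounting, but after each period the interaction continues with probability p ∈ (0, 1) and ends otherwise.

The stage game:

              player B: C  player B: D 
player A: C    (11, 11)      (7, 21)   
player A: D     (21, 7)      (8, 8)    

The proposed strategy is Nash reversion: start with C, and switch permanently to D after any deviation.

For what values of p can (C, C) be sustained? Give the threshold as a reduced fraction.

With no time discounting, the continuation probability p plays the role of the discount factor.
Grim-trigger IC: 11/(1−p) ≥ 21 + 8p/(1−p) ⇒ p ≥ (21−11)/(21−8) = 10/13.

10/13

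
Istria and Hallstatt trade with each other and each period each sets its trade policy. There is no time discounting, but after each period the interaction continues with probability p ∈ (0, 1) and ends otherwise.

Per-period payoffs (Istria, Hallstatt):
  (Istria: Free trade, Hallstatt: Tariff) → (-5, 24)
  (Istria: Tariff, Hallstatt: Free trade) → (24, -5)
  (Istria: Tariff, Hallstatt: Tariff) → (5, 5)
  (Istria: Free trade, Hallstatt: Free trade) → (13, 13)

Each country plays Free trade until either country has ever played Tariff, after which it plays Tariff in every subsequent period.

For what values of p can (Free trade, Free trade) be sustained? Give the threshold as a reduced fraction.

With no time discounting, the continuation probability p plays the role of the discount factor.
Grim-trigger IC: 13/(1−p) ≥ 24 + 5p/(1−p) ⇒ p ≥ (24−13)/(24−5) = 11/19.

11/19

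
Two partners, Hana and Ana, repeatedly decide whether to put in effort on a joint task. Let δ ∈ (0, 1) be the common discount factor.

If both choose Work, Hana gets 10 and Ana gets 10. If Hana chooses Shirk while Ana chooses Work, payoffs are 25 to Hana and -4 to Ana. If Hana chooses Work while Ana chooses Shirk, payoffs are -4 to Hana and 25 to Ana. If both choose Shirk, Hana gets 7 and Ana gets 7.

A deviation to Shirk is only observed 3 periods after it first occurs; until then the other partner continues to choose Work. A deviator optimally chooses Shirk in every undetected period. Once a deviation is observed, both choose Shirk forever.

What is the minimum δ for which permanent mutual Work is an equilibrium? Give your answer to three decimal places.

0.941

Deviating for the 3 undetected periods gains 25−10 = 15 per period over cooperation, then loses 10−7 = 3 per period forever once punishment starts.
Gain: 15(1 + δ + … + δ^2); loss: 3·δ^3/(1−δ).
No profitable deviation ⇔ 15(1−δ^3) ≤ 3·δ^3, i.e. δ^3 ≥ 15/(15+3) = 5/6.
Hence δ ≥ (5/6)^(1/3) ≈ 0.941.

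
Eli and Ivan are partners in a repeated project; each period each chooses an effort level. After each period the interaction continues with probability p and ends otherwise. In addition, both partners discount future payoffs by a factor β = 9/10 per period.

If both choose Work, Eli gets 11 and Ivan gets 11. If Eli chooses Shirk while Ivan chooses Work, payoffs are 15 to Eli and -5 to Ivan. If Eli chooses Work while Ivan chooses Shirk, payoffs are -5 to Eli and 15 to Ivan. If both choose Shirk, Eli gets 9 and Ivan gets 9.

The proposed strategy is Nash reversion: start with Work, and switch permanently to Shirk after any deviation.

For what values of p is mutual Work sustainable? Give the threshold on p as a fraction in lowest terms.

20/27

Expected continuation weight on next period's payoff is β·p = 9/10·p, which plays the role of the discount factor.
Cooperation requires 9/10·p ≥ (15−11)/(15−9) = 2/3, hence p ≥ 20/27.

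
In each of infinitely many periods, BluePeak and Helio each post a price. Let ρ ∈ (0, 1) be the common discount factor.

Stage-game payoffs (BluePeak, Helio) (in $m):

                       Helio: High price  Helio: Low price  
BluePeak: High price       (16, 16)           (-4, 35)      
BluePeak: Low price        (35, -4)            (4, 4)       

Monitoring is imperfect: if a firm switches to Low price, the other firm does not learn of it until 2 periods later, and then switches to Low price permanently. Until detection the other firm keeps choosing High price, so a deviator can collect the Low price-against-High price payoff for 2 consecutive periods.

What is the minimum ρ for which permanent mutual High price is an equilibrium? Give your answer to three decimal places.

0.783

Deviating for the 2 undetected periods gains 35−16 = 19 per period over cooperation, then loses 16−4 = 12 per period forever once punishment starts.
Gain: 19(1 + ρ + … + ρ^1); loss: 12·ρ^2/(1−ρ).
No profitable deviation ⇔ 19(1−ρ^2) ≤ 12·ρ^2, i.e. ρ^2 ≥ 19/(19+12) = 19/31.
Hence ρ ≥ (19/31)^(1/2) ≈ 0.783.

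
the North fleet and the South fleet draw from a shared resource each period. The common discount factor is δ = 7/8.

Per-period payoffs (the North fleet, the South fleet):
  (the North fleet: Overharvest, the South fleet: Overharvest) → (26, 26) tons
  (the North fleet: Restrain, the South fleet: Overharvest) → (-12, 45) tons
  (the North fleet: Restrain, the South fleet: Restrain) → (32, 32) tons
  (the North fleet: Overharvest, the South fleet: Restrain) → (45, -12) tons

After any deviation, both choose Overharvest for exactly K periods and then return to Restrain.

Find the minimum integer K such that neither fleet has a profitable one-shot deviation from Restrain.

Need Σ_{k=1}^{K} δ^k ≥ (45−32)/(32−26) = 2.1667 at δ = 7/8.
At K = 2 the sum is 1.6406 < 2.1667; at K = 3 it is 2.3105 ≥ 2.1667.
So the minimum punishment length is K = 3.

3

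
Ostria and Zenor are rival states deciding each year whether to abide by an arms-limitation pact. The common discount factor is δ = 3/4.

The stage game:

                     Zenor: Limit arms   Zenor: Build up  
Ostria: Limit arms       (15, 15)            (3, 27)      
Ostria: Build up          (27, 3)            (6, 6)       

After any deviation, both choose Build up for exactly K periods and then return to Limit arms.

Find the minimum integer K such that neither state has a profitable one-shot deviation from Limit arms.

Need Σ_{k=1}^{K} δ^k ≥ (27−15)/(15−6) = 1.3333 at δ = 3/4.
At K = 2 the sum is 1.3125 < 1.3333; at K = 3 it is 1.7344 ≥ 1.3333.
So the minimum punishment length is K = 3.

3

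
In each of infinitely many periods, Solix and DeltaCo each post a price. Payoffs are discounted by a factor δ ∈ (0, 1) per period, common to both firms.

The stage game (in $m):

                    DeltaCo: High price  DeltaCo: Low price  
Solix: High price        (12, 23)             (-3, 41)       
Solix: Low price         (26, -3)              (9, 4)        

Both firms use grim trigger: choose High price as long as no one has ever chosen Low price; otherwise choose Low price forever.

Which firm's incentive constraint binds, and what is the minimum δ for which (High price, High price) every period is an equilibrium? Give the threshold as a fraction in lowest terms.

Solix; δ ≥ 14/17

Solix's threshold: (26−12)/(26−9) = 14/17.
DeltaCo's threshold: (41−23)/(41−4) = 18/37.
14/17 > 18/37, so Solix binds and δ* = 14/17.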